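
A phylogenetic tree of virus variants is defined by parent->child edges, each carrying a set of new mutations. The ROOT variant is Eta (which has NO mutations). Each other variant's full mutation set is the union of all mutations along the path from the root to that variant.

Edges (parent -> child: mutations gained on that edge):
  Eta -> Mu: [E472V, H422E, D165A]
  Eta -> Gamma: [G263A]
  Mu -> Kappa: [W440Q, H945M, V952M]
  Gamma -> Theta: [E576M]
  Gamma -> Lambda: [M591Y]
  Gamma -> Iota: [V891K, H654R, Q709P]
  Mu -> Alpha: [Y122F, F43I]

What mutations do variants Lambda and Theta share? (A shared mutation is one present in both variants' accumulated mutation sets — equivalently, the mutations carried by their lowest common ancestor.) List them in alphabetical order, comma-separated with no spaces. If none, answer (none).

Answer: G263A

Derivation:
Accumulating mutations along path to Lambda:
  At Eta: gained [] -> total []
  At Gamma: gained ['G263A'] -> total ['G263A']
  At Lambda: gained ['M591Y'] -> total ['G263A', 'M591Y']
Mutations(Lambda) = ['G263A', 'M591Y']
Accumulating mutations along path to Theta:
  At Eta: gained [] -> total []
  At Gamma: gained ['G263A'] -> total ['G263A']
  At Theta: gained ['E576M'] -> total ['E576M', 'G263A']
Mutations(Theta) = ['E576M', 'G263A']
Intersection: ['G263A', 'M591Y'] ∩ ['E576M', 'G263A'] = ['G263A']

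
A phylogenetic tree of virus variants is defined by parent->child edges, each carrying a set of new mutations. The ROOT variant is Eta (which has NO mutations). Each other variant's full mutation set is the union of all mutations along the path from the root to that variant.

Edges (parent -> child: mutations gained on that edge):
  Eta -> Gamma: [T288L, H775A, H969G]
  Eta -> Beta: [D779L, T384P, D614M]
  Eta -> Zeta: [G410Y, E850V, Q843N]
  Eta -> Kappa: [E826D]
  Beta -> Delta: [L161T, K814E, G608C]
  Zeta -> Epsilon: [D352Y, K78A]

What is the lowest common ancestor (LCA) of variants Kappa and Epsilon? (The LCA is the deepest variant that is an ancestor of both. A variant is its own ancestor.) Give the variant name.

Answer: Eta

Derivation:
Path from root to Kappa: Eta -> Kappa
  ancestors of Kappa: {Eta, Kappa}
Path from root to Epsilon: Eta -> Zeta -> Epsilon
  ancestors of Epsilon: {Eta, Zeta, Epsilon}
Common ancestors: {Eta}
Walk up from Epsilon: Epsilon (not in ancestors of Kappa), Zeta (not in ancestors of Kappa), Eta (in ancestors of Kappa)
Deepest common ancestor (LCA) = Eta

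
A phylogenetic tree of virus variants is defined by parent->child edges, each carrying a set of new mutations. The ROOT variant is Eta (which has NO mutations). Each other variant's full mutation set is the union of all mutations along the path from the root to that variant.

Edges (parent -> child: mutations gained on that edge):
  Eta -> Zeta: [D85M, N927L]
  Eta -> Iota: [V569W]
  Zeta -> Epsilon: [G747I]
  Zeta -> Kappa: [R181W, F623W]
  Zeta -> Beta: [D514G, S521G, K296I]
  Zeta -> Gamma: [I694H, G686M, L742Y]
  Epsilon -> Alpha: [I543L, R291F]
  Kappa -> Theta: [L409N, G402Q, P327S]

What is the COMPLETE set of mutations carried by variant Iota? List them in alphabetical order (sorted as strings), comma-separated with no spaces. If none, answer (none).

Answer: V569W

Derivation:
At Eta: gained [] -> total []
At Iota: gained ['V569W'] -> total ['V569W']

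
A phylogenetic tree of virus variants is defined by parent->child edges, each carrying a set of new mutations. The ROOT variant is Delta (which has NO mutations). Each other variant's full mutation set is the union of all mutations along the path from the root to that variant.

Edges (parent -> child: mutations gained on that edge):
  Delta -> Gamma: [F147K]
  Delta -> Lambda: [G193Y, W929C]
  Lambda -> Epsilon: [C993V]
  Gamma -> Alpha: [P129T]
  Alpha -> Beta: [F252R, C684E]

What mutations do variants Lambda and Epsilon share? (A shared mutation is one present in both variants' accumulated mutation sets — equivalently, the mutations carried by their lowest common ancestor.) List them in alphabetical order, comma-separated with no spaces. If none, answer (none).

Answer: G193Y,W929C

Derivation:
Accumulating mutations along path to Lambda:
  At Delta: gained [] -> total []
  At Lambda: gained ['G193Y', 'W929C'] -> total ['G193Y', 'W929C']
Mutations(Lambda) = ['G193Y', 'W929C']
Accumulating mutations along path to Epsilon:
  At Delta: gained [] -> total []
  At Lambda: gained ['G193Y', 'W929C'] -> total ['G193Y', 'W929C']
  At Epsilon: gained ['C993V'] -> total ['C993V', 'G193Y', 'W929C']
Mutations(Epsilon) = ['C993V', 'G193Y', 'W929C']
Intersection: ['G193Y', 'W929C'] ∩ ['C993V', 'G193Y', 'W929C'] = ['G193Y', 'W929C']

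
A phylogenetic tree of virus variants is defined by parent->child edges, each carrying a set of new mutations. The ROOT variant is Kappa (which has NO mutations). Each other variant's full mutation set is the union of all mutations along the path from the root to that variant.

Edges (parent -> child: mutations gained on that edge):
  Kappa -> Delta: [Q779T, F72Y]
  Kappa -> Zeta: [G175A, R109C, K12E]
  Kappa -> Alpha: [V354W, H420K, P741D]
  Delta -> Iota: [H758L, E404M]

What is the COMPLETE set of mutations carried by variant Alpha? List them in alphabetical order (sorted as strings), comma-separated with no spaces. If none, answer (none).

Answer: H420K,P741D,V354W

Derivation:
At Kappa: gained [] -> total []
At Alpha: gained ['V354W', 'H420K', 'P741D'] -> total ['H420K', 'P741D', 'V354W']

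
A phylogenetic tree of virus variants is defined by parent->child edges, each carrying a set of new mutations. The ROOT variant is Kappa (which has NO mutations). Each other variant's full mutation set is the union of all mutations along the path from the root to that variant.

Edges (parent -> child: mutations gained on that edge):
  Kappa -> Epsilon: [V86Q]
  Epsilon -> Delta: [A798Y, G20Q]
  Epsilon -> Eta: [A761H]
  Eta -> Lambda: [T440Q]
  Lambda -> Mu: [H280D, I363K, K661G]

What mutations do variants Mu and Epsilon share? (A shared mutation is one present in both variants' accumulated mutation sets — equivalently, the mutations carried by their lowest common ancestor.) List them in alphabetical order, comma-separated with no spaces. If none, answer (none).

Accumulating mutations along path to Mu:
  At Kappa: gained [] -> total []
  At Epsilon: gained ['V86Q'] -> total ['V86Q']
  At Eta: gained ['A761H'] -> total ['A761H', 'V86Q']
  At Lambda: gained ['T440Q'] -> total ['A761H', 'T440Q', 'V86Q']
  At Mu: gained ['H280D', 'I363K', 'K661G'] -> total ['A761H', 'H280D', 'I363K', 'K661G', 'T440Q', 'V86Q']
Mutations(Mu) = ['A761H', 'H280D', 'I363K', 'K661G', 'T440Q', 'V86Q']
Accumulating mutations along path to Epsilon:
  At Kappa: gained [] -> total []
  At Epsilon: gained ['V86Q'] -> total ['V86Q']
Mutations(Epsilon) = ['V86Q']
Intersection: ['A761H', 'H280D', 'I363K', 'K661G', 'T440Q', 'V86Q'] ∩ ['V86Q'] = ['V86Q']

Answer: V86Q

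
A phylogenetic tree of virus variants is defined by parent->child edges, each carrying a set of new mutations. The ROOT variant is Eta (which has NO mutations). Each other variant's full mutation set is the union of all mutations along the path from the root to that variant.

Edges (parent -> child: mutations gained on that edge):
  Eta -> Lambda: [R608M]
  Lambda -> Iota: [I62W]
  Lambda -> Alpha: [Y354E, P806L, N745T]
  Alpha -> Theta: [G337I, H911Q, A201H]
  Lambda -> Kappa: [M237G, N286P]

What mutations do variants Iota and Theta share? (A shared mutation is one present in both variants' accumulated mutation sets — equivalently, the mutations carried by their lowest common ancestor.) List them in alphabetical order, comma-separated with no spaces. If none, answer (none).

Accumulating mutations along path to Iota:
  At Eta: gained [] -> total []
  At Lambda: gained ['R608M'] -> total ['R608M']
  At Iota: gained ['I62W'] -> total ['I62W', 'R608M']
Mutations(Iota) = ['I62W', 'R608M']
Accumulating mutations along path to Theta:
  At Eta: gained [] -> total []
  At Lambda: gained ['R608M'] -> total ['R608M']
  At Alpha: gained ['Y354E', 'P806L', 'N745T'] -> total ['N745T', 'P806L', 'R608M', 'Y354E']
  At Theta: gained ['G337I', 'H911Q', 'A201H'] -> total ['A201H', 'G337I', 'H911Q', 'N745T', 'P806L', 'R608M', 'Y354E']
Mutations(Theta) = ['A201H', 'G337I', 'H911Q', 'N745T', 'P806L', 'R608M', 'Y354E']
Intersection: ['I62W', 'R608M'] ∩ ['A201H', 'G337I', 'H911Q', 'N745T', 'P806L', 'R608M', 'Y354E'] = ['R608M']

Answer: R608M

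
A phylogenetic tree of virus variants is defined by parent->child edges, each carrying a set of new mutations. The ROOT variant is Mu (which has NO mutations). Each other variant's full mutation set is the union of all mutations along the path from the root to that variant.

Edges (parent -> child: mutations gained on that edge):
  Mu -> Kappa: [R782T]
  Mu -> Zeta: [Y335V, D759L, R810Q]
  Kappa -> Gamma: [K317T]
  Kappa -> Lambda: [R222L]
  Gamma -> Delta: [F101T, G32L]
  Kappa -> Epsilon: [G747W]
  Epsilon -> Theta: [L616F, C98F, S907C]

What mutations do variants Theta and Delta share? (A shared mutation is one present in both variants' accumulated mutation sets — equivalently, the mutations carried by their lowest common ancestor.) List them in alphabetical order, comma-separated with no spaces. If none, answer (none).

Accumulating mutations along path to Theta:
  At Mu: gained [] -> total []
  At Kappa: gained ['R782T'] -> total ['R782T']
  At Epsilon: gained ['G747W'] -> total ['G747W', 'R782T']
  At Theta: gained ['L616F', 'C98F', 'S907C'] -> total ['C98F', 'G747W', 'L616F', 'R782T', 'S907C']
Mutations(Theta) = ['C98F', 'G747W', 'L616F', 'R782T', 'S907C']
Accumulating mutations along path to Delta:
  At Mu: gained [] -> total []
  At Kappa: gained ['R782T'] -> total ['R782T']
  At Gamma: gained ['K317T'] -> total ['K317T', 'R782T']
  At Delta: gained ['F101T', 'G32L'] -> total ['F101T', 'G32L', 'K317T', 'R782T']
Mutations(Delta) = ['F101T', 'G32L', 'K317T', 'R782T']
Intersection: ['C98F', 'G747W', 'L616F', 'R782T', 'S907C'] ∩ ['F101T', 'G32L', 'K317T', 'R782T'] = ['R782T']

Answer: R782T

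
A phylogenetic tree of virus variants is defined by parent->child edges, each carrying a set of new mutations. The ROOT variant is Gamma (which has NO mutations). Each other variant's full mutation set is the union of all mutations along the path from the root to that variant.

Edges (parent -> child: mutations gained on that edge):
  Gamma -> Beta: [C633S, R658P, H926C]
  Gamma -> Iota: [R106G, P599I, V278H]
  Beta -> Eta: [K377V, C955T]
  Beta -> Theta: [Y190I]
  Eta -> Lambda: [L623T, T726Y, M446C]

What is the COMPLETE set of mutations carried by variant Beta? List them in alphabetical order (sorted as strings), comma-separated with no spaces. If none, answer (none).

Answer: C633S,H926C,R658P

Derivation:
At Gamma: gained [] -> total []
At Beta: gained ['C633S', 'R658P', 'H926C'] -> total ['C633S', 'H926C', 'R658P']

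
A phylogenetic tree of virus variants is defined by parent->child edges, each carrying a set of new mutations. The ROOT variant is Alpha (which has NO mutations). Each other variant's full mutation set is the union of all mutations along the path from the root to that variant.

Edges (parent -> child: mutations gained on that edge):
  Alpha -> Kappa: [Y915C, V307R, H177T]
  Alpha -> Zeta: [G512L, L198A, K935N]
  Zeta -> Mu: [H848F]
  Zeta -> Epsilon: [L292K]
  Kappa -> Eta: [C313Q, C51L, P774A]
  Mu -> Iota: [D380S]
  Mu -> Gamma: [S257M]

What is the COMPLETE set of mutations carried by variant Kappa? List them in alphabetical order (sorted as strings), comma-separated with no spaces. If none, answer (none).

At Alpha: gained [] -> total []
At Kappa: gained ['Y915C', 'V307R', 'H177T'] -> total ['H177T', 'V307R', 'Y915C']

Answer: H177T,V307R,Y915C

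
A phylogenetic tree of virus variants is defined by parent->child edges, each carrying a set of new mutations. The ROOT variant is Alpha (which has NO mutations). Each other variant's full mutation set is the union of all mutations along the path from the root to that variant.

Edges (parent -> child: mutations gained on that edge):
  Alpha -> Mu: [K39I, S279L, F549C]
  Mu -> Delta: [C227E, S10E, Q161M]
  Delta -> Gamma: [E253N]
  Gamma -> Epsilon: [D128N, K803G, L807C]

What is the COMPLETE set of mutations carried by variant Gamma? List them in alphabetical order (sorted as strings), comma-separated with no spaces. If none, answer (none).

At Alpha: gained [] -> total []
At Mu: gained ['K39I', 'S279L', 'F549C'] -> total ['F549C', 'K39I', 'S279L']
At Delta: gained ['C227E', 'S10E', 'Q161M'] -> total ['C227E', 'F549C', 'K39I', 'Q161M', 'S10E', 'S279L']
At Gamma: gained ['E253N'] -> total ['C227E', 'E253N', 'F549C', 'K39I', 'Q161M', 'S10E', 'S279L']

Answer: C227E,E253N,F549C,K39I,Q161M,S10E,S279L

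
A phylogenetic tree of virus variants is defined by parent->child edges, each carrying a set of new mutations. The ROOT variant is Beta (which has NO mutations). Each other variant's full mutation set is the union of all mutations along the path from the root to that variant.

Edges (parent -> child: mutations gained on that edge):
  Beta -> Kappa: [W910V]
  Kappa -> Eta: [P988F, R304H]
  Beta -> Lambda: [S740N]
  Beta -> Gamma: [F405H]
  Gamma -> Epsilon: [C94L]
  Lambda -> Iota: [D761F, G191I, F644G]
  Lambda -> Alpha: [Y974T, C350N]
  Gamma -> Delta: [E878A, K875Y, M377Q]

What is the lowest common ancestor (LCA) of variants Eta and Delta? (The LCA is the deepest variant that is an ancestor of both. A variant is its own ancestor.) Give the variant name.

Answer: Beta

Derivation:
Path from root to Eta: Beta -> Kappa -> Eta
  ancestors of Eta: {Beta, Kappa, Eta}
Path from root to Delta: Beta -> Gamma -> Delta
  ancestors of Delta: {Beta, Gamma, Delta}
Common ancestors: {Beta}
Walk up from Delta: Delta (not in ancestors of Eta), Gamma (not in ancestors of Eta), Beta (in ancestors of Eta)
Deepest common ancestor (LCA) = Beta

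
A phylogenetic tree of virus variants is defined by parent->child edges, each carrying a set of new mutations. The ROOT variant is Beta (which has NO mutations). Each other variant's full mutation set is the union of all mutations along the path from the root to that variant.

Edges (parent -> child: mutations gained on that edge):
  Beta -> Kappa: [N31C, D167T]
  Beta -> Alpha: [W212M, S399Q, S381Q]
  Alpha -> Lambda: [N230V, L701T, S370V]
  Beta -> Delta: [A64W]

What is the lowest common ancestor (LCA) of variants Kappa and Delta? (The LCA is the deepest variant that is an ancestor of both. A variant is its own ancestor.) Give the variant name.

Path from root to Kappa: Beta -> Kappa
  ancestors of Kappa: {Beta, Kappa}
Path from root to Delta: Beta -> Delta
  ancestors of Delta: {Beta, Delta}
Common ancestors: {Beta}
Walk up from Delta: Delta (not in ancestors of Kappa), Beta (in ancestors of Kappa)
Deepest common ancestor (LCA) = Beta

Answer: Beta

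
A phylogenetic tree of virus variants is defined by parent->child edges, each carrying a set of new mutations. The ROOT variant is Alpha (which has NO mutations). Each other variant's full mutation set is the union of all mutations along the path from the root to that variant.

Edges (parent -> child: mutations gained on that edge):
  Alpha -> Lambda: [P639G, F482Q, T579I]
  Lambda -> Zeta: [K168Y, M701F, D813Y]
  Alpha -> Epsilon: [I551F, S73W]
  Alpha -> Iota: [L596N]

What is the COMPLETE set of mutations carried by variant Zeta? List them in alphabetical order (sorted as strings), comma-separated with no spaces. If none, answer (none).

Answer: D813Y,F482Q,K168Y,M701F,P639G,T579I

Derivation:
At Alpha: gained [] -> total []
At Lambda: gained ['P639G', 'F482Q', 'T579I'] -> total ['F482Q', 'P639G', 'T579I']
At Zeta: gained ['K168Y', 'M701F', 'D813Y'] -> total ['D813Y', 'F482Q', 'K168Y', 'M701F', 'P639G', 'T579I']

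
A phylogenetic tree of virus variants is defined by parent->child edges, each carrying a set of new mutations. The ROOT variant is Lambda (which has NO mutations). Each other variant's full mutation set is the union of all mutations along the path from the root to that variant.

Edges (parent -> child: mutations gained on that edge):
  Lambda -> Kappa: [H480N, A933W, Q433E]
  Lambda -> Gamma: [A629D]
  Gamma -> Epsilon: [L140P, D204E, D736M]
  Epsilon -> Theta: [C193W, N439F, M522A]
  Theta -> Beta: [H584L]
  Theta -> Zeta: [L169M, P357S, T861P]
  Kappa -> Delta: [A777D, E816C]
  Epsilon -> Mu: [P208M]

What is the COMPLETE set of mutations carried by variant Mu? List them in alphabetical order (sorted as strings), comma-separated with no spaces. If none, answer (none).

Answer: A629D,D204E,D736M,L140P,P208M

Derivation:
At Lambda: gained [] -> total []
At Gamma: gained ['A629D'] -> total ['A629D']
At Epsilon: gained ['L140P', 'D204E', 'D736M'] -> total ['A629D', 'D204E', 'D736M', 'L140P']
At Mu: gained ['P208M'] -> total ['A629D', 'D204E', 'D736M', 'L140P', 'P208M']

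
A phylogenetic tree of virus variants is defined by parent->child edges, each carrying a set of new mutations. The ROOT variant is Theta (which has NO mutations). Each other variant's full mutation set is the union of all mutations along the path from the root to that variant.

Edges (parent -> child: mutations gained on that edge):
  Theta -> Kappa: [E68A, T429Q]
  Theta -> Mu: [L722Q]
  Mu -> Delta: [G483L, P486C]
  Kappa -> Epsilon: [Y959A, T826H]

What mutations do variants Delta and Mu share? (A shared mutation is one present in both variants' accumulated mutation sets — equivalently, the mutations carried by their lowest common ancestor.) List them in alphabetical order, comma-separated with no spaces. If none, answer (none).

Answer: L722Q

Derivation:
Accumulating mutations along path to Delta:
  At Theta: gained [] -> total []
  At Mu: gained ['L722Q'] -> total ['L722Q']
  At Delta: gained ['G483L', 'P486C'] -> total ['G483L', 'L722Q', 'P486C']
Mutations(Delta) = ['G483L', 'L722Q', 'P486C']
Accumulating mutations along path to Mu:
  At Theta: gained [] -> total []
  At Mu: gained ['L722Q'] -> total ['L722Q']
Mutations(Mu) = ['L722Q']
Intersection: ['G483L', 'L722Q', 'P486C'] ∩ ['L722Q'] = ['L722Q']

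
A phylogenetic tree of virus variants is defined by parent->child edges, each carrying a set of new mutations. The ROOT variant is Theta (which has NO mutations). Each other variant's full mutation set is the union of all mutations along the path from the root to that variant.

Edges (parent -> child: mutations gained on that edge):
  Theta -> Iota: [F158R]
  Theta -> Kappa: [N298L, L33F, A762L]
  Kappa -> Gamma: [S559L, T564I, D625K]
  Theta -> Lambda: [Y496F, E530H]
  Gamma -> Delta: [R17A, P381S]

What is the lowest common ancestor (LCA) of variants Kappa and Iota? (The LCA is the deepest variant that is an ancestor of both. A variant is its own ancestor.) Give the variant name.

Answer: Theta

Derivation:
Path from root to Kappa: Theta -> Kappa
  ancestors of Kappa: {Theta, Kappa}
Path from root to Iota: Theta -> Iota
  ancestors of Iota: {Theta, Iota}
Common ancestors: {Theta}
Walk up from Iota: Iota (not in ancestors of Kappa), Theta (in ancestors of Kappa)
Deepest common ancestor (LCA) = Theta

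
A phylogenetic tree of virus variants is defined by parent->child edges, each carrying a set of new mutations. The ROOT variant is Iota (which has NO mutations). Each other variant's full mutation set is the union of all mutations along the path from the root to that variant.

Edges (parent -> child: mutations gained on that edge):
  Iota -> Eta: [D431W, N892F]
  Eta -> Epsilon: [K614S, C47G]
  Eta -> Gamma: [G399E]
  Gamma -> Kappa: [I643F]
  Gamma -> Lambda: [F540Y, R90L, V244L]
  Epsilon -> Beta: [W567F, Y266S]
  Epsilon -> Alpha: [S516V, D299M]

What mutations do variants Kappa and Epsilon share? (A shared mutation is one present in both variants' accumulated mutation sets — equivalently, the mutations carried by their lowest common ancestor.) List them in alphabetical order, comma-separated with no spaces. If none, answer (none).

Answer: D431W,N892F

Derivation:
Accumulating mutations along path to Kappa:
  At Iota: gained [] -> total []
  At Eta: gained ['D431W', 'N892F'] -> total ['D431W', 'N892F']
  At Gamma: gained ['G399E'] -> total ['D431W', 'G399E', 'N892F']
  At Kappa: gained ['I643F'] -> total ['D431W', 'G399E', 'I643F', 'N892F']
Mutations(Kappa) = ['D431W', 'G399E', 'I643F', 'N892F']
Accumulating mutations along path to Epsilon:
  At Iota: gained [] -> total []
  At Eta: gained ['D431W', 'N892F'] -> total ['D431W', 'N892F']
  At Epsilon: gained ['K614S', 'C47G'] -> total ['C47G', 'D431W', 'K614S', 'N892F']
Mutations(Epsilon) = ['C47G', 'D431W', 'K614S', 'N892F']
Intersection: ['D431W', 'G399E', 'I643F', 'N892F'] ∩ ['C47G', 'D431W', 'K614S', 'N892F'] = ['D431W', 'N892F']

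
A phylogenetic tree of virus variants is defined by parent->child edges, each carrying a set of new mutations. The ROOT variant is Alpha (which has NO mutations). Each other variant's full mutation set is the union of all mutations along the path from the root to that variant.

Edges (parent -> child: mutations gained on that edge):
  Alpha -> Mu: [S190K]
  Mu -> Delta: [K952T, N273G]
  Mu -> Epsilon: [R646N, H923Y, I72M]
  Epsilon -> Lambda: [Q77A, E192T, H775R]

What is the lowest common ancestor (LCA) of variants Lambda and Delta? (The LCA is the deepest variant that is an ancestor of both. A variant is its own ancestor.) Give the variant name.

Answer: Mu

Derivation:
Path from root to Lambda: Alpha -> Mu -> Epsilon -> Lambda
  ancestors of Lambda: {Alpha, Mu, Epsilon, Lambda}
Path from root to Delta: Alpha -> Mu -> Delta
  ancestors of Delta: {Alpha, Mu, Delta}
Common ancestors: {Alpha, Mu}
Walk up from Delta: Delta (not in ancestors of Lambda), Mu (in ancestors of Lambda), Alpha (in ancestors of Lambda)
Deepest common ancestor (LCA) = Mu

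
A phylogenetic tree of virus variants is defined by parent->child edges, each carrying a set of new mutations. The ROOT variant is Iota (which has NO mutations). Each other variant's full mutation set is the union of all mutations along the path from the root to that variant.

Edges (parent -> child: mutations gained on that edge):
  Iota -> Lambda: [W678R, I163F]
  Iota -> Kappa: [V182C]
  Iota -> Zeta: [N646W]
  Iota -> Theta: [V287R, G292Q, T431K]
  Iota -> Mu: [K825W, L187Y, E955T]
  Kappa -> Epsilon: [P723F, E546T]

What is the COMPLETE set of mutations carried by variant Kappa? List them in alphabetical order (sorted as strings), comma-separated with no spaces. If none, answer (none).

At Iota: gained [] -> total []
At Kappa: gained ['V182C'] -> total ['V182C']

Answer: V182C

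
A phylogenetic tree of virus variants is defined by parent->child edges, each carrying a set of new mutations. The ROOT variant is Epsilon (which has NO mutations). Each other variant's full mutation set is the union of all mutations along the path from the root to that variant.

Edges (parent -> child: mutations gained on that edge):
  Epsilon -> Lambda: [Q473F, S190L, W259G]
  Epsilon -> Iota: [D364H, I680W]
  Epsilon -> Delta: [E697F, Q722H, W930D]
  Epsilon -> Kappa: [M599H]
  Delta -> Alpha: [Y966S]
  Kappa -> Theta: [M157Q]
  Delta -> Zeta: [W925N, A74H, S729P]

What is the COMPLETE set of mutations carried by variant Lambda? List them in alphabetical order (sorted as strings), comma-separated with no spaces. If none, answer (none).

Answer: Q473F,S190L,W259G

Derivation:
At Epsilon: gained [] -> total []
At Lambda: gained ['Q473F', 'S190L', 'W259G'] -> total ['Q473F', 'S190L', 'W259G']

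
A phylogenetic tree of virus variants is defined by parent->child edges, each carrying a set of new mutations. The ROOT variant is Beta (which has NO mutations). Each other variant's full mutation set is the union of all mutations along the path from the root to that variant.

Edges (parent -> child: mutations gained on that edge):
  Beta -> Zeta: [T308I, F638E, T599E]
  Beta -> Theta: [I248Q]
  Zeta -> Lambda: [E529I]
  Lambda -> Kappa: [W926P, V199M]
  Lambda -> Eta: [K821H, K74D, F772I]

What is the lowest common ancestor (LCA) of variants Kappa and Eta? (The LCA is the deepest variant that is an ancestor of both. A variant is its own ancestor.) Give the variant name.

Answer: Lambda

Derivation:
Path from root to Kappa: Beta -> Zeta -> Lambda -> Kappa
  ancestors of Kappa: {Beta, Zeta, Lambda, Kappa}
Path from root to Eta: Beta -> Zeta -> Lambda -> Eta
  ancestors of Eta: {Beta, Zeta, Lambda, Eta}
Common ancestors: {Beta, Zeta, Lambda}
Walk up from Eta: Eta (not in ancestors of Kappa), Lambda (in ancestors of Kappa), Zeta (in ancestors of Kappa), Beta (in ancestors of Kappa)
Deepest common ancestor (LCA) = Lambda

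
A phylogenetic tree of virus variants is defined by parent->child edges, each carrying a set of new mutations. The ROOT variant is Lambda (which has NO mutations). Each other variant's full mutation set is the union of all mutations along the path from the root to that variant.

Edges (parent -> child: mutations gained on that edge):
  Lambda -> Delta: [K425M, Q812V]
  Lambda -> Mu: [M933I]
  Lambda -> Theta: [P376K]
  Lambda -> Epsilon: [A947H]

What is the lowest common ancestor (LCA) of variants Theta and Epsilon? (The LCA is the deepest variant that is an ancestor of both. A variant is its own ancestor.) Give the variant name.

Path from root to Theta: Lambda -> Theta
  ancestors of Theta: {Lambda, Theta}
Path from root to Epsilon: Lambda -> Epsilon
  ancestors of Epsilon: {Lambda, Epsilon}
Common ancestors: {Lambda}
Walk up from Epsilon: Epsilon (not in ancestors of Theta), Lambda (in ancestors of Theta)
Deepest common ancestor (LCA) = Lambda

Answer: Lambda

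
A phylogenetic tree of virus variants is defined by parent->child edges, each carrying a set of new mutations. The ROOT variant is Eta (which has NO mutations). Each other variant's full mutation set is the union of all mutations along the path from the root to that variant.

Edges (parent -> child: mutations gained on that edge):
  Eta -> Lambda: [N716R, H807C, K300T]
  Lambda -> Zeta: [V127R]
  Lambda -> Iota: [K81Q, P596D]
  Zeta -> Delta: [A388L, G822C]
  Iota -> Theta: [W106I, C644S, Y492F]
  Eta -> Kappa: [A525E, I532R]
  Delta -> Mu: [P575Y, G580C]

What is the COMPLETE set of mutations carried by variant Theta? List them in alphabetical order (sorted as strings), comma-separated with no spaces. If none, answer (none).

At Eta: gained [] -> total []
At Lambda: gained ['N716R', 'H807C', 'K300T'] -> total ['H807C', 'K300T', 'N716R']
At Iota: gained ['K81Q', 'P596D'] -> total ['H807C', 'K300T', 'K81Q', 'N716R', 'P596D']
At Theta: gained ['W106I', 'C644S', 'Y492F'] -> total ['C644S', 'H807C', 'K300T', 'K81Q', 'N716R', 'P596D', 'W106I', 'Y492F']

Answer: C644S,H807C,K300T,K81Q,N716R,P596D,W106I,Y492F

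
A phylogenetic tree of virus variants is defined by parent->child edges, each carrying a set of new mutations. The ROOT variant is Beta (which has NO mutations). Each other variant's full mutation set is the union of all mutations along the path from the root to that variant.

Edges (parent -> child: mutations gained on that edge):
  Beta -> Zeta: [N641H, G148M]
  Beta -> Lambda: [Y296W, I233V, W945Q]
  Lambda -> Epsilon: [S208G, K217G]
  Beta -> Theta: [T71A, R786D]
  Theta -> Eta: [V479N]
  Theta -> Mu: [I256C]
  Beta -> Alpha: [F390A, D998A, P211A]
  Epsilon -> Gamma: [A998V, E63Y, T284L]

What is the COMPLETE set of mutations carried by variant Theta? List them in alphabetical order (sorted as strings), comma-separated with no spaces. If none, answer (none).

Answer: R786D,T71A

Derivation:
At Beta: gained [] -> total []
At Theta: gained ['T71A', 'R786D'] -> total ['R786D', 'T71A']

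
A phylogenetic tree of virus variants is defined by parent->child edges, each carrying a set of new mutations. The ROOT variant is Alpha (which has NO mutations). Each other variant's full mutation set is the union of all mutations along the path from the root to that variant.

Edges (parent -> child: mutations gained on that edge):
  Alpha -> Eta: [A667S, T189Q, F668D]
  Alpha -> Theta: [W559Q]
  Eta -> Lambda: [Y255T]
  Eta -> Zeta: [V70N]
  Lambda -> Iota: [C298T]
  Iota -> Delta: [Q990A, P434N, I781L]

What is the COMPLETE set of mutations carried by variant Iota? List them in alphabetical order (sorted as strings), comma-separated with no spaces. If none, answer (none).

At Alpha: gained [] -> total []
At Eta: gained ['A667S', 'T189Q', 'F668D'] -> total ['A667S', 'F668D', 'T189Q']
At Lambda: gained ['Y255T'] -> total ['A667S', 'F668D', 'T189Q', 'Y255T']
At Iota: gained ['C298T'] -> total ['A667S', 'C298T', 'F668D', 'T189Q', 'Y255T']

Answer: A667S,C298T,F668D,T189Q,Y255T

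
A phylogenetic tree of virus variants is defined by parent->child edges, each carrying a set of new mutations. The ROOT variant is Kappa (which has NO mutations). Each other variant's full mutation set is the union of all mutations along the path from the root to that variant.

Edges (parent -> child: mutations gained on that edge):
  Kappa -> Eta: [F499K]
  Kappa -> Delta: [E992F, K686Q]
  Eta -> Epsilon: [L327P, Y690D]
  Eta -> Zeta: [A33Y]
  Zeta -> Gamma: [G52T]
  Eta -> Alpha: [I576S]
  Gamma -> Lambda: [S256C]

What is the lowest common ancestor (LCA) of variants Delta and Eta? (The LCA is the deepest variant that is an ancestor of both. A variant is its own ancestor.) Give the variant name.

Answer: Kappa

Derivation:
Path from root to Delta: Kappa -> Delta
  ancestors of Delta: {Kappa, Delta}
Path from root to Eta: Kappa -> Eta
  ancestors of Eta: {Kappa, Eta}
Common ancestors: {Kappa}
Walk up from Eta: Eta (not in ancestors of Delta), Kappa (in ancestors of Delta)
Deepest common ancestor (LCA) = Kappa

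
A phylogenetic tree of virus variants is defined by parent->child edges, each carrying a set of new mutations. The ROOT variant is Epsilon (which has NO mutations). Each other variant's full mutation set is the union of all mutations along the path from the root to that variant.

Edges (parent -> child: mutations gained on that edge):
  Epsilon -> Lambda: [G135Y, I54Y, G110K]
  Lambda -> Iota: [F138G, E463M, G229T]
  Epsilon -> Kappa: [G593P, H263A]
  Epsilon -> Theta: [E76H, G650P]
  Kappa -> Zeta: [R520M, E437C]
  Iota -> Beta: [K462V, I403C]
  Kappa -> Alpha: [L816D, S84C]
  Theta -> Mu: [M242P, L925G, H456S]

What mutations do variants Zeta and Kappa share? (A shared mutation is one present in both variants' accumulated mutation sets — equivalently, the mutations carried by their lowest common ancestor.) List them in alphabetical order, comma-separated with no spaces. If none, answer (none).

Accumulating mutations along path to Zeta:
  At Epsilon: gained [] -> total []
  At Kappa: gained ['G593P', 'H263A'] -> total ['G593P', 'H263A']
  At Zeta: gained ['R520M', 'E437C'] -> total ['E437C', 'G593P', 'H263A', 'R520M']
Mutations(Zeta) = ['E437C', 'G593P', 'H263A', 'R520M']
Accumulating mutations along path to Kappa:
  At Epsilon: gained [] -> total []
  At Kappa: gained ['G593P', 'H263A'] -> total ['G593P', 'H263A']
Mutations(Kappa) = ['G593P', 'H263A']
Intersection: ['E437C', 'G593P', 'H263A', 'R520M'] ∩ ['G593P', 'H263A'] = ['G593P', 'H263A']

Answer: G593P,H263A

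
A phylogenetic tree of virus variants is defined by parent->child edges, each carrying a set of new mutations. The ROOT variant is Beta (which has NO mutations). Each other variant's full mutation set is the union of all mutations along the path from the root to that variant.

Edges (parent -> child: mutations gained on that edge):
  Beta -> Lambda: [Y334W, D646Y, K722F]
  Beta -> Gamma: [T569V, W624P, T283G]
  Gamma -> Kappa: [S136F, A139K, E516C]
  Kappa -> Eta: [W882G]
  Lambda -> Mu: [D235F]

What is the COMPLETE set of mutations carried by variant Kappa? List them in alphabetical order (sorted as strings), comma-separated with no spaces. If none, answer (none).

At Beta: gained [] -> total []
At Gamma: gained ['T569V', 'W624P', 'T283G'] -> total ['T283G', 'T569V', 'W624P']
At Kappa: gained ['S136F', 'A139K', 'E516C'] -> total ['A139K', 'E516C', 'S136F', 'T283G', 'T569V', 'W624P']

Answer: A139K,E516C,S136F,T283G,T569V,W624P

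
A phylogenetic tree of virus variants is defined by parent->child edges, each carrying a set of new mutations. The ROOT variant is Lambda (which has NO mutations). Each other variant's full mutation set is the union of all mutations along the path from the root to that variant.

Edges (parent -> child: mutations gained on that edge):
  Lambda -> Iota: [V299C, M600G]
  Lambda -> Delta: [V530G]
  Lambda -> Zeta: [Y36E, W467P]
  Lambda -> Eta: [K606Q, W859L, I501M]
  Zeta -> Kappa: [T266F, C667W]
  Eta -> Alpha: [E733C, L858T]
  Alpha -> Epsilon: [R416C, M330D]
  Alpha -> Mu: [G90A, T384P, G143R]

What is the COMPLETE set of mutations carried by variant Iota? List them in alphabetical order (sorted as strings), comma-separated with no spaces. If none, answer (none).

At Lambda: gained [] -> total []
At Iota: gained ['V299C', 'M600G'] -> total ['M600G', 'V299C']

Answer: M600G,V299C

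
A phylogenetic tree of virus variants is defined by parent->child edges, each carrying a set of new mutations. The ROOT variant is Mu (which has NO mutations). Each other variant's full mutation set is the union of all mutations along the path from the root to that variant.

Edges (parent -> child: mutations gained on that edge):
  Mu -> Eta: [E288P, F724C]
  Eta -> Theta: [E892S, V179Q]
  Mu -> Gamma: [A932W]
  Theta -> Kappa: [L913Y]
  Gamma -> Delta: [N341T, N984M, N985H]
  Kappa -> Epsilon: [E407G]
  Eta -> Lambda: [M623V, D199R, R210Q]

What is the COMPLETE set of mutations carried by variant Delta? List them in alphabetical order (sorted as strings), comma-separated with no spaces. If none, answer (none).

Answer: A932W,N341T,N984M,N985H

Derivation:
At Mu: gained [] -> total []
At Gamma: gained ['A932W'] -> total ['A932W']
At Delta: gained ['N341T', 'N984M', 'N985H'] -> total ['A932W', 'N341T', 'N984M', 'N985H']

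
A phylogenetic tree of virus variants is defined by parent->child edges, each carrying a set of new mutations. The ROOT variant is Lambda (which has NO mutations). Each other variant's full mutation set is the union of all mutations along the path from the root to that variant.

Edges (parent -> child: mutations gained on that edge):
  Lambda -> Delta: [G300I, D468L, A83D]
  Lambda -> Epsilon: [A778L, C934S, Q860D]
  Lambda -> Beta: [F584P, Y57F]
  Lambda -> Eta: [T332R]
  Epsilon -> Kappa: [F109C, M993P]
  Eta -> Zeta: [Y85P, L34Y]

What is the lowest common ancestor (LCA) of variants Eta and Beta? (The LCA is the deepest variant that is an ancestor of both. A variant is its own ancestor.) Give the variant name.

Path from root to Eta: Lambda -> Eta
  ancestors of Eta: {Lambda, Eta}
Path from root to Beta: Lambda -> Beta
  ancestors of Beta: {Lambda, Beta}
Common ancestors: {Lambda}
Walk up from Beta: Beta (not in ancestors of Eta), Lambda (in ancestors of Eta)
Deepest common ancestor (LCA) = Lambda

Answer: Lambda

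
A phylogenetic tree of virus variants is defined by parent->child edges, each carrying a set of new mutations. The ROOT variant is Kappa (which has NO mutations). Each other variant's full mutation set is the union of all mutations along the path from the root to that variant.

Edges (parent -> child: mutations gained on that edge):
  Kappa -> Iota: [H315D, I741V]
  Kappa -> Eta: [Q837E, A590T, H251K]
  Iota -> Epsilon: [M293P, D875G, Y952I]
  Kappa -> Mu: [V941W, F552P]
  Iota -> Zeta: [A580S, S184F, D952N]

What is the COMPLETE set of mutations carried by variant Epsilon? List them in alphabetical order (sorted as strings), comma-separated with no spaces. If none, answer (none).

Answer: D875G,H315D,I741V,M293P,Y952I

Derivation:
At Kappa: gained [] -> total []
At Iota: gained ['H315D', 'I741V'] -> total ['H315D', 'I741V']
At Epsilon: gained ['M293P', 'D875G', 'Y952I'] -> total ['D875G', 'H315D', 'I741V', 'M293P', 'Y952I']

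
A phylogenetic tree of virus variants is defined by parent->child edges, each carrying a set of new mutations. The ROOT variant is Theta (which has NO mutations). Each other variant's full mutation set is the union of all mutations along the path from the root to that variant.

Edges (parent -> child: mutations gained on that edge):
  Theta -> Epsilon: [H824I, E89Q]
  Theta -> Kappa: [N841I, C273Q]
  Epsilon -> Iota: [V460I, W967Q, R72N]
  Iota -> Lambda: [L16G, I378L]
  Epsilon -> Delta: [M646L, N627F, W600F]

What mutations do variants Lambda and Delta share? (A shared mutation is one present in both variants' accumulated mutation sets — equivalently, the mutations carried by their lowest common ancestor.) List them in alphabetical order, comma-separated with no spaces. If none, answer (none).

Accumulating mutations along path to Lambda:
  At Theta: gained [] -> total []
  At Epsilon: gained ['H824I', 'E89Q'] -> total ['E89Q', 'H824I']
  At Iota: gained ['V460I', 'W967Q', 'R72N'] -> total ['E89Q', 'H824I', 'R72N', 'V460I', 'W967Q']
  At Lambda: gained ['L16G', 'I378L'] -> total ['E89Q', 'H824I', 'I378L', 'L16G', 'R72N', 'V460I', 'W967Q']
Mutations(Lambda) = ['E89Q', 'H824I', 'I378L', 'L16G', 'R72N', 'V460I', 'W967Q']
Accumulating mutations along path to Delta:
  At Theta: gained [] -> total []
  At Epsilon: gained ['H824I', 'E89Q'] -> total ['E89Q', 'H824I']
  At Delta: gained ['M646L', 'N627F', 'W600F'] -> total ['E89Q', 'H824I', 'M646L', 'N627F', 'W600F']
Mutations(Delta) = ['E89Q', 'H824I', 'M646L', 'N627F', 'W600F']
Intersection: ['E89Q', 'H824I', 'I378L', 'L16G', 'R72N', 'V460I', 'W967Q'] ∩ ['E89Q', 'H824I', 'M646L', 'N627F', 'W600F'] = ['E89Q', 'H824I']

Answer: E89Q,H824I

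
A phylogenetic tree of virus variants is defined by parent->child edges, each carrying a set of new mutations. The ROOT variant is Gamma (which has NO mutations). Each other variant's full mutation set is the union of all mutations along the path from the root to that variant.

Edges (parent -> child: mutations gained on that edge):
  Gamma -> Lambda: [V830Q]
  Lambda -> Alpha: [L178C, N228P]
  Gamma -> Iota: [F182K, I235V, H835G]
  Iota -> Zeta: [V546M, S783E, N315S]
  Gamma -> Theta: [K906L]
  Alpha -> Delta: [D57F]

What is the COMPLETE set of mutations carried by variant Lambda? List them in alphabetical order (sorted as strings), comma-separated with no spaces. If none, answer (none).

Answer: V830Q

Derivation:
At Gamma: gained [] -> total []
At Lambda: gained ['V830Q'] -> total ['V830Q']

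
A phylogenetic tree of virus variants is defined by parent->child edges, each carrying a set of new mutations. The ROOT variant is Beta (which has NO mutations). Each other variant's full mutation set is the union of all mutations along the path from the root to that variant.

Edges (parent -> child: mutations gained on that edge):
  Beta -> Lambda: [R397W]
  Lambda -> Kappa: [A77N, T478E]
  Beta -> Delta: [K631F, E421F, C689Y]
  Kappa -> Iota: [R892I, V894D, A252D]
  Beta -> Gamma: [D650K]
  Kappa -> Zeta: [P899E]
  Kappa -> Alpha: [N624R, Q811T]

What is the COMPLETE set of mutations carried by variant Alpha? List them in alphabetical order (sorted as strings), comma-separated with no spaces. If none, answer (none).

At Beta: gained [] -> total []
At Lambda: gained ['R397W'] -> total ['R397W']
At Kappa: gained ['A77N', 'T478E'] -> total ['A77N', 'R397W', 'T478E']
At Alpha: gained ['N624R', 'Q811T'] -> total ['A77N', 'N624R', 'Q811T', 'R397W', 'T478E']

Answer: A77N,N624R,Q811T,R397W,T478E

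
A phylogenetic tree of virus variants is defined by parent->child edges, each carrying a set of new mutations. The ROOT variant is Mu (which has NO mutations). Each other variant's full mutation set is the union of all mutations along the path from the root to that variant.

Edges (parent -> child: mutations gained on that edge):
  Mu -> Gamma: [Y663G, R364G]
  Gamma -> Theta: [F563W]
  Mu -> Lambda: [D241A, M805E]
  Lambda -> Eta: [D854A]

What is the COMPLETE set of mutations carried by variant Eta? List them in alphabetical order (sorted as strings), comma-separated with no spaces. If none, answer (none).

At Mu: gained [] -> total []
At Lambda: gained ['D241A', 'M805E'] -> total ['D241A', 'M805E']
At Eta: gained ['D854A'] -> total ['D241A', 'D854A', 'M805E']

Answer: D241A,D854A,M805E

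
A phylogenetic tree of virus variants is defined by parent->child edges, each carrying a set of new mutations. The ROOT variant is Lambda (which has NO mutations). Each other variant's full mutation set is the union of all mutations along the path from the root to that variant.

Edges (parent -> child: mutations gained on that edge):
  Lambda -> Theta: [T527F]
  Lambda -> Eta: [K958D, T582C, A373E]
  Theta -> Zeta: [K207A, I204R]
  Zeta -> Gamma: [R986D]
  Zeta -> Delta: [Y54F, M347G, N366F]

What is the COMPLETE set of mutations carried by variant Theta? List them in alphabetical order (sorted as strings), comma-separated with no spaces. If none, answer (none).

At Lambda: gained [] -> total []
At Theta: gained ['T527F'] -> total ['T527F']

Answer: T527F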